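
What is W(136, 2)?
W(136, 2) = 136 + 1 = 137

A 2-term AP is any pair of integers, so a monochromatic 2-AP exists iff some colour is used at least twice. With 136 colours, the colouring i ↦ i on {1, ..., 136} uses each colour once, avoiding any monochromatic pair, so W(136, 2) > 136. For {1, ..., 137}, pigeonhole forces two integers of the same colour, which form a monochromatic 2-AP. Hence W(136, 2) = 137.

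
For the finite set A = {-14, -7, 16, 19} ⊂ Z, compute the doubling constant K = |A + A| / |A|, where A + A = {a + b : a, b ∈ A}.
K = |A + A| / |A| = 10/4 = 5/2

Enumerate A + A = {a + b : a, b ∈ A}. With |A| = 4, there are |A|^2 = 16 ordered sum pairs; collecting distinct values, A + A = {-28, -21, -14, 2, 5, 9, 12, 32, 35, 38}, so |A + A| = 10. Thus K = 10/4 = 5/2. For comparison, the minimum possible |A + A| over all 4-element sets is 2·4 − 1 = 7 (so min K = 7/4), attained only by arithmetic progressions.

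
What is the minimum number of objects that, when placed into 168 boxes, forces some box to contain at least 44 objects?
n = (44 − 1)·168 + 1 = 7225

By the generalised pigeonhole principle, to guarantee some box contains ≥ r objects we need more than (r − 1) · k objects total. Threshold: n = (r − 1) · k + 1. With r = 44 and k = 168: n = 43 · 168 + 1 = 7224 + 1 = 7225. For n = 7224 = 43 · 168, we can put exactly 43 objects in every box, avoiding 44 in any single one — so 7225 is tight.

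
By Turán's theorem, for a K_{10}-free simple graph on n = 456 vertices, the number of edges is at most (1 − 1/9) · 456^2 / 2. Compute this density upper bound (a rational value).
Turán density bound = (8/9) · 456^2/2 = 92416

Turán's theorem: ex(n, K_{r+1}) is achieved by the complete r-partite Turán graph T(n, r) with parts as balanced as possible, and is at most (1 − 1/r) · n^2/2. For r = 9, n = 456: the density bound is (8/9) · 207936/2 = 92416. The integer-valued extremum is e(T(456, 9)) = 92415, which is strictly less than the density bound 92416 since 9 ∤ 456 (the parts of T(456, 9) cannot all be equal).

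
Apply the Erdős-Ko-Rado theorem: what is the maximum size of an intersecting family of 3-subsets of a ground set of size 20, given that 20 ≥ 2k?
max |F| = C(19, 2) = 171

The Erdős-Ko-Rado theorem states: for n ≥ 2k, an intersecting family of k-subsets of an n-element set has size at most C(n − 1, k − 1), with equality for 'star' families {A ⊆ [n] : |A| = k, i ∈ A} (fix an element i). For n = 20, k = 3: C(19, 2) = 171.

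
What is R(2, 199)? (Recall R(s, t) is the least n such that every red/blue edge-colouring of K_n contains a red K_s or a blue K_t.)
R(2, 199) = 199

R(2, k) = k for all k ≥ 2: in a 2-colouring of K_k, either some edge is red (a red K_2) or all edges are blue (a blue K_k). And K_{198} coloured all-blue has no blue K_199, so R(2, 199) > 198. Hence R(2, 199) = 199.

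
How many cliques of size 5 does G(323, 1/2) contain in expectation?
E[# K_5] = C(323, 5) · (1/2)^C(5, 2) = 28400294384 / 2^10 = 1775018399/64 = 27734662.484375

For each 5-subset S of vertices (there are C(323, 5) = 28400294384 such S), let X_S = 1 if S induces a K_5 (all C(5, 2) = 10 edges present). Then P(X_S = 1) = (1/2)^10 = 1/1024. By linearity of expectation, E[# K_5] = C(323, 5) · (1/2)^10 = 28400294384 / 1024 = 1775018399/64 = 27734662.484375.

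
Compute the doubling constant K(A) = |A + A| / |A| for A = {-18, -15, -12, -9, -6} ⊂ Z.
K = |A + A| / |A| = 9/5

Enumerate A + A = {a + b : a, b ∈ A}. With |A| = 5, there are |A|^2 = 25 ordered sum pairs; collecting distinct values, A + A = {-36, -33, -30, -27, -24, -21, -18, -15, -12}, so |A + A| = 9. Thus K = 9/5. Here |A + A| = 2|A| − 1 = 9, the minimum possible — so K = 9/5 is minimal, which holds iff A is an arithmetic progression.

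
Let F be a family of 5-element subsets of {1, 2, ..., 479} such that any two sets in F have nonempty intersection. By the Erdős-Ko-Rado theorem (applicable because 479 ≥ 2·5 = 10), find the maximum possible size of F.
max |F| = C(478, 4) = 2148006525

Erdős-Ko-Rado (1961): when n ≥ 2k, max |F| = C(n−1, k−1). The bound is attained by the star {A : i ∈ A} for any fixed i ∈ [n]. Here C(479−1, 5−1) = C(478, 4) = 2148006525.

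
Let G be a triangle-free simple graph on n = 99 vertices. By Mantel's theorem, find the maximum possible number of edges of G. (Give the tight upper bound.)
ex(99, K_3) = ⌊99^2/4⌋ = 2450

Mantel (1907): a triangle-free graph on n vertices has at most ⌊n^2/4⌋ edges, with equality for the complete bipartite graph K_{⌊n/2⌋, ⌈n/2⌉}. For n = 99: ⌊99^2/4⌋ = ⌊9801/4⌋ = 2450. The extremal graph is K_{49, 50}, which has 49·50 = 2450 edges.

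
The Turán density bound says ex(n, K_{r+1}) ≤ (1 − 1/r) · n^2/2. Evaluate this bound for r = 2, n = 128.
Turán density bound = (1/2) · 128^2/2 = 4096

Turán's theorem: ex(n, K_{r+1}) is achieved by the complete r-partite Turán graph T(n, r) with parts as balanced as possible, and is at most (1 − 1/r) · n^2/2. For r = 2, n = 128: the density bound is (1/2) · 16384/2 = 4096. Since 2 ∣ 128, the Turán graph T(128, 2) has parts of equal size 64, and its edge count e(T(128, 2)) = 4096 attains the density bound exactly.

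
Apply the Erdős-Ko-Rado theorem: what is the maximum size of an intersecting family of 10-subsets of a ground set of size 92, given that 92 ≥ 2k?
max |F| = C(91, 9) = 783768050065

The Erdős-Ko-Rado theorem states: for n ≥ 2k, an intersecting family of k-subsets of an n-element set has size at most C(n − 1, k − 1), with equality for 'star' families {A ⊆ [n] : |A| = k, i ∈ A} (fix an element i). For n = 92, k = 10: C(91, 9) = 783768050065.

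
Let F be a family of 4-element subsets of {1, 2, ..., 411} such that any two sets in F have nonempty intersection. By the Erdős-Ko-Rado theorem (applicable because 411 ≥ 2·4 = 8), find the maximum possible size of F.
max |F| = C(410, 3) = 11402920

Erdős-Ko-Rado (1961): when n ≥ 2k, max |F| = C(n−1, k−1). The bound is attained by the star {A : i ∈ A} for any fixed i ∈ [n]. Here C(411−1, 4−1) = C(410, 3) = 11402920.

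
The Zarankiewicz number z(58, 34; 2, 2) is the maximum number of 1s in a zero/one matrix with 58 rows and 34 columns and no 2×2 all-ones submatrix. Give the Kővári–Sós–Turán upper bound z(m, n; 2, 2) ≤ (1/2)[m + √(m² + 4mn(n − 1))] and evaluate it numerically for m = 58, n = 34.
z(58, 34; 2, 2) ≤ (1/2)[58 + √(58² + 4·58·34·33)] = (1/2)[58 + √263668] = 285.7431

Kővári–Sós–Turán: let r_1, ..., r_58 be the row sums and z = Σ r_i the total number of 1s. Each pair of columns can share at most one row with both entries 1 (else a 2×2 all-ones block appears), so Σ_i C(r_i, 2) ≤ C(34, 2) = 561. By convexity Σ_i C(r_i, 2) ≥ 58·C(z/58, 2) = z(z − 58)/(2·58), giving z² − 58z − 58·34·33 ≤ 0 and hence z ≤ (1/2)[58 + √(3364 + 4·65076)] = (1/2)[58 + √263668] ≈ (1/2)(58 + 513.4861) = 285.7431.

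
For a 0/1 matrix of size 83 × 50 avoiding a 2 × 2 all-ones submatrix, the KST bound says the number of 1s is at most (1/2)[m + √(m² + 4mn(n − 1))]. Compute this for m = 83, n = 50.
z(83, 50; 2, 2) ≤ (1/2)[83 + √(83² + 4·83·50·49)] = (1/2)[83 + √820289] = 494.349

Kővári–Sós–Turán: let r_1, ..., r_83 be the row sums and z = Σ r_i the total number of 1s. Each pair of columns can share at most one row with both entries 1 (else a 2×2 all-ones block appears), so Σ_i C(r_i, 2) ≤ C(50, 2) = 1225. By convexity Σ_i C(r_i, 2) ≥ 83·C(z/83, 2) = z(z − 83)/(2·83), giving z² − 83z − 83·50·49 ≤ 0 and hence z ≤ (1/2)[83 + √(6889 + 4·203350)] = (1/2)[83 + √820289] ≈ (1/2)(83 + 905.6981) = 494.349.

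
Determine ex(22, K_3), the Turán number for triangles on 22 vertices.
ex(22, K_3) = ⌊22^2/4⌋ = 121

Mantel (1907): a triangle-free graph on n vertices has at most ⌊n^2/4⌋ edges, with equality for the complete bipartite graph K_{⌊n/2⌋, ⌈n/2⌉}. For n = 22: ⌊22^2/4⌋ = ⌊484/4⌋ = 121. The extremal graph is K_{11, 11}, which has 11·11 = 121 edges.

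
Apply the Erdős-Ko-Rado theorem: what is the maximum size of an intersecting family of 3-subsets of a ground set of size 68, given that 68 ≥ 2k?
max |F| = C(67, 2) = 2211

The Erdős-Ko-Rado theorem states: for n ≥ 2k, an intersecting family of k-subsets of an n-element set has size at most C(n − 1, k − 1), with equality for 'star' families {A ⊆ [n] : |A| = k, i ∈ A} (fix an element i). For n = 68, k = 3: C(67, 2) = 2211.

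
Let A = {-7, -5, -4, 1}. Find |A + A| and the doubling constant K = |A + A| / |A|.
K = |A + A| / |A| = 10/4 = 5/2

Enumerate A + A = {a + b : a, b ∈ A}. With |A| = 4, there are |A|^2 = 16 ordered sum pairs; collecting distinct values, A + A = {-14, -12, -11, -10, -9, -8, -6, -4, -3, 2}, so |A + A| = 10. Thus K = 10/4 = 5/2. For comparison, the minimum possible |A + A| over all 4-element sets is 2·4 − 1 = 7 (so min K = 7/4), attained only by arithmetic progressions.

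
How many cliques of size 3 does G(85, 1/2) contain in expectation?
E[# K_3] = C(85, 3) · (1/2)^C(3, 2) = 98770 / 2^3 = 49385/4 = 12346.25

For each 3-subset S of vertices (there are C(85, 3) = 98770 such S), let X_S = 1 if S induces a K_3 (all C(3, 2) = 3 edges present). Then P(X_S = 1) = (1/2)^3 = 1/8. By linearity of expectation, E[# K_3] = C(85, 3) · (1/2)^3 = 98770 / 8 = 49385/4 = 12346.25.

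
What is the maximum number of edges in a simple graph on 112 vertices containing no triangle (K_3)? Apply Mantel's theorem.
ex(112, K_3) = ⌊112^2/4⌋ = 3136

Mantel (1907): a triangle-free graph on n vertices has at most ⌊n^2/4⌋ edges, with equality for the complete bipartite graph K_{⌊n/2⌋, ⌈n/2⌉}. For n = 112: ⌊112^2/4⌋ = ⌊12544/4⌋ = 3136. The extremal graph is K_{56, 56}, which has 56·56 = 3136 edges.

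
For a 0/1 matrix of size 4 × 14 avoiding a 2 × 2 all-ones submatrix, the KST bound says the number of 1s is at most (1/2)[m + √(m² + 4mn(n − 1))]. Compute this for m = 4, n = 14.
z(4, 14; 2, 2) ≤ (1/2)[4 + √(4² + 4·4·14·13)] = (1/2)[4 + √2928] = 29.0555

Kővári–Sós–Turán: let r_1, ..., r_4 be the row sums and z = Σ r_i the total number of 1s. Each pair of columns can share at most one row with both entries 1 (else a 2×2 all-ones block appears), so Σ_i C(r_i, 2) ≤ C(14, 2) = 91. By convexity Σ_i C(r_i, 2) ≥ 4·C(z/4, 2) = z(z − 4)/(2·4), giving z² − 4z − 4·14·13 ≤ 0 and hence z ≤ (1/2)[4 + √(16 + 4·728)] = (1/2)[4 + √2928] ≈ (1/2)(4 + 54.111) = 29.0555.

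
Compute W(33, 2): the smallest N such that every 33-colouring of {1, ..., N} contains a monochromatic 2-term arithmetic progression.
W(33, 2) = 33 + 1 = 34

A 2-term AP is any pair of integers, so a monochromatic 2-AP exists iff some colour is used at least twice. With 33 colours, the colouring i ↦ i on {1, ..., 33} uses each colour once, avoiding any monochromatic pair, so W(33, 2) > 33. For {1, ..., 34}, pigeonhole forces two integers of the same colour, which form a monochromatic 2-AP. Hence W(33, 2) = 34.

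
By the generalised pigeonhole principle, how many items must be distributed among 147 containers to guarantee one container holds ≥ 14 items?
n = (14 − 1)·147 + 1 = 1912

By the generalised pigeonhole principle, to guarantee some box contains ≥ r objects we need more than (r − 1) · k objects total. Threshold: n = (r − 1) · k + 1. With r = 14 and k = 147: n = 13 · 147 + 1 = 1911 + 1 = 1912. For n = 1911 = 13 · 147, we can put exactly 13 objects in every box, avoiding 14 in any single one — so 1912 is tight.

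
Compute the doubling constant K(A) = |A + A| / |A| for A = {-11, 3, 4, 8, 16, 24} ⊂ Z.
K = |A + A| / |A| = 20/6 = 10/3

Enumerate A + A = {a + b : a, b ∈ A}. With |A| = 6, there are |A|^2 = 36 ordered sum pairs; collecting distinct values, A + A = {-22, -8, -7, -3, 5, 6, 7, 8, 11, 12, 13, 16, 19, 20, 24, 27, 28, 32, 40, 48}, so |A + A| = 20. Thus K = 20/6 = 10/3. For comparison, the minimum possible |A + A| over all 6-element sets is 2·6 − 1 = 11 (so min K = 11/6), attained only by arithmetic progressions.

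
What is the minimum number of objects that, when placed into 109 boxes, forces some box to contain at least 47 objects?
n = (47 − 1)·109 + 1 = 5015

By the generalised pigeonhole principle, to guarantee some box contains ≥ r objects we need more than (r − 1) · k objects total. Threshold: n = (r − 1) · k + 1. With r = 47 and k = 109: n = 46 · 109 + 1 = 5014 + 1 = 5015. For n = 5014 = 46 · 109, we can put exactly 46 objects in every box, avoiding 47 in any single one — so 5015 is tight.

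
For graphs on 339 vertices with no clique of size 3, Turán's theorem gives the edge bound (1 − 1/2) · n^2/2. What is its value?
Turán density bound = (1/2) · 339^2/2 = 114921/4 ≈ 28730.25

Turán's theorem: ex(n, K_{r+1}) is achieved by the complete r-partite Turán graph T(n, r) with parts as balanced as possible, and is at most (1 − 1/r) · n^2/2. For r = 2, n = 339: the density bound is (1/2) · 114921/2 = 114921/4 ≈ 28730.25. The integer-valued extremum is e(T(339, 2)) = 28730, which is strictly less than the density bound 114921/4 since 2 ∤ 339 (the parts of T(339, 2) cannot all be equal).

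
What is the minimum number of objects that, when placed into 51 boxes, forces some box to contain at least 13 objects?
n = (13 − 1)·51 + 1 = 613

By the generalised pigeonhole principle, to guarantee some box contains ≥ r objects we need more than (r − 1) · k objects total. Threshold: n = (r − 1) · k + 1. With r = 13 and k = 51: n = 12 · 51 + 1 = 612 + 1 = 613. For n = 612 = 12 · 51, we can put exactly 12 objects in every box, avoiding 13 in any single one — so 613 is tight.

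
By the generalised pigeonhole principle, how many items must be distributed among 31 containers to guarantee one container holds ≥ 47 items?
n = (47 − 1)·31 + 1 = 1427

By the generalised pigeonhole principle, to guarantee some box contains ≥ r objects we need more than (r − 1) · k objects total. Threshold: n = (r − 1) · k + 1. With r = 47 and k = 31: n = 46 · 31 + 1 = 1426 + 1 = 1427. For n = 1426 = 46 · 31, we can put exactly 46 objects in every box, avoiding 47 in any single one — so 1427 is tight.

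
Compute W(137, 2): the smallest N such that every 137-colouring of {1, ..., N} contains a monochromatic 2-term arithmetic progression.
W(137, 2) = 137 + 1 = 138

A 2-term AP is any pair of integers, so a monochromatic 2-AP exists iff some colour is used at least twice. With 137 colours, the colouring i ↦ i on {1, ..., 137} uses each colour once, avoiding any monochromatic pair, so W(137, 2) > 137. For {1, ..., 138}, pigeonhole forces two integers of the same colour, which form a monochromatic 2-AP. Hence W(137, 2) = 138.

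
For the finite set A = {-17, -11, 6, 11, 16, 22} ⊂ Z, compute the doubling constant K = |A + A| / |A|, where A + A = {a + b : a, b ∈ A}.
K = |A + A| / |A| = 19/6

Enumerate A + A = {a + b : a, b ∈ A}. With |A| = 6, there are |A|^2 = 36 ordered sum pairs; collecting distinct values, A + A = {-34, -28, -22, -11, -6, -5, -1, 0, 5, 11, 12, 17, 22, 27, 28, 32, 33, 38, 44}, so |A + A| = 19. Thus K = 19/6. For comparison, the minimum possible |A + A| over all 6-element sets is 2·6 − 1 = 11 (so min K = 11/6), attained only by arithmetic progressions.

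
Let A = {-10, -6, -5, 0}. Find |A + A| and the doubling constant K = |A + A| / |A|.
K = |A + A| / |A| = 9/4

Enumerate A + A = {a + b : a, b ∈ A}. With |A| = 4, there are |A|^2 = 16 ordered sum pairs; collecting distinct values, A + A = {-20, -16, -15, -12, -11, -10, -6, -5, 0}, so |A + A| = 9. Thus K = 9/4. For comparison, the minimum possible |A + A| over all 4-element sets is 2·4 − 1 = 7 (so min K = 7/4), attained only by arithmetic progressions.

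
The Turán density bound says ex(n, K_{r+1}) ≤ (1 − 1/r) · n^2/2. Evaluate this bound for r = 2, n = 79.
Turán density bound = (1/2) · 79^2/2 = 6241/4 ≈ 1560.25

Turán's theorem: ex(n, K_{r+1}) is achieved by the complete r-partite Turán graph T(n, r) with parts as balanced as possible, and is at most (1 − 1/r) · n^2/2. For r = 2, n = 79: the density bound is (1/2) · 6241/2 = 6241/4 ≈ 1560.25. The integer-valued extremum is e(T(79, 2)) = 1560, which is strictly less than the density bound 6241/4 since 2 ∤ 79 (the parts of T(79, 2) cannot all be equal).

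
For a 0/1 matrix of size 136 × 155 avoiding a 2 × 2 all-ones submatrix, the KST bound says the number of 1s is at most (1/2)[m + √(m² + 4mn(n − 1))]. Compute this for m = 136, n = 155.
z(136, 155; 2, 2) ≤ (1/2)[136 + √(136² + 4·136·155·154)] = (1/2)[136 + √13003776] = 1871.0374

Kővári–Sós–Turán: let r_1, ..., r_136 be the row sums and z = Σ r_i the total number of 1s. Each pair of columns can share at most one row with both entries 1 (else a 2×2 all-ones block appears), so Σ_i C(r_i, 2) ≤ C(155, 2) = 11935. By convexity Σ_i C(r_i, 2) ≥ 136·C(z/136, 2) = z(z − 136)/(2·136), giving z² − 136z − 136·155·154 ≤ 0 and hence z ≤ (1/2)[136 + √(18496 + 4·3246320)] = (1/2)[136 + √13003776] ≈ (1/2)(136 + 3606.0749) = 1871.0374.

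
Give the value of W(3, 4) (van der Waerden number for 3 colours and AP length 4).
W(3, 4) = 293

W(3, 4) = 293. The lower bound W(3, 4) > 292 comes from an explicit good 3-colouring of [1, 292]; the upper bound W(3, 4) ≤ 293 was verified by exhaustive search over 3-colourings of [1, 293].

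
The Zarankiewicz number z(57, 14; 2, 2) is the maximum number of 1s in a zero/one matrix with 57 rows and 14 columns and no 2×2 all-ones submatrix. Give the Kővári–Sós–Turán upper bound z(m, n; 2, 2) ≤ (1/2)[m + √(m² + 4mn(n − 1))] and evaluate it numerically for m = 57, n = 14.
z(57, 14; 2, 2) ≤ (1/2)[57 + √(57² + 4·57·14·13)] = (1/2)[57 + √44745] = 134.2651

Kővári–Sós–Turán: let r_1, ..., r_57 be the row sums and z = Σ r_i the total number of 1s. Each pair of columns can share at most one row with both entries 1 (else a 2×2 all-ones block appears), so Σ_i C(r_i, 2) ≤ C(14, 2) = 91. By convexity Σ_i C(r_i, 2) ≥ 57·C(z/57, 2) = z(z − 57)/(2·57), giving z² − 57z − 57·14·13 ≤ 0 and hence z ≤ (1/2)[57 + √(3249 + 4·10374)] = (1/2)[57 + √44745] ≈ (1/2)(57 + 211.5301) = 134.2651.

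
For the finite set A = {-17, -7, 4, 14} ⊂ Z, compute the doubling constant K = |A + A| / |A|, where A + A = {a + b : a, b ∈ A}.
K = |A + A| / |A| = 9/4

Enumerate A + A = {a + b : a, b ∈ A}. With |A| = 4, there are |A|^2 = 16 ordered sum pairs; collecting distinct values, A + A = {-34, -24, -14, -13, -3, 7, 8, 18, 28}, so |A + A| = 9. Thus K = 9/4. For comparison, the minimum possible |A + A| over all 4-element sets is 2·4 − 1 = 7 (so min K = 7/4), attained only by arithmetic progressions.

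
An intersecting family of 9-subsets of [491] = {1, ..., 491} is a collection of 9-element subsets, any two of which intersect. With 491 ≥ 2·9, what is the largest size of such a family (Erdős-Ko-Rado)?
max |F| = C(490, 8) = 77822234984371185

Erdős-Ko-Rado (1961): when n ≥ 2k, max |F| = C(n−1, k−1). The bound is attained by the star {A : i ∈ A} for any fixed i ∈ [n]. Here C(491−1, 9−1) = C(490, 8) = 77822234984371185.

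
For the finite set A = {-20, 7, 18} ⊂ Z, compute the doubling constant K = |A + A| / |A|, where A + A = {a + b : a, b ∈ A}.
K = |A + A| / |A| = 6/3 = 2

Enumerate A + A = {a + b : a, b ∈ A}. With |A| = 3, there are |A|^2 = 9 ordered sum pairs; collecting distinct values, A + A = {-40, -13, -2, 14, 25, 36}, so |A + A| = 6. Thus K = 6/3 = 2. For comparison, the minimum possible |A + A| over all 3-element sets is 2·3 − 1 = 5 (so min K = 5/3), attained only by arithmetic progressions.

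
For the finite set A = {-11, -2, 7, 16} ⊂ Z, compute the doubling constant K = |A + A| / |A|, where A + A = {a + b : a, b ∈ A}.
K = |A + A| / |A| = 7/4

Enumerate A + A = {a + b : a, b ∈ A}. With |A| = 4, there are |A|^2 = 16 ordered sum pairs; collecting distinct values, A + A = {-22, -13, -4, 5, 14, 23, 32}, so |A + A| = 7. Thus K = 7/4. Here |A + A| = 2|A| − 1 = 7, the minimum possible — so K = 7/4 is minimal, which holds iff A is an arithmetic progression.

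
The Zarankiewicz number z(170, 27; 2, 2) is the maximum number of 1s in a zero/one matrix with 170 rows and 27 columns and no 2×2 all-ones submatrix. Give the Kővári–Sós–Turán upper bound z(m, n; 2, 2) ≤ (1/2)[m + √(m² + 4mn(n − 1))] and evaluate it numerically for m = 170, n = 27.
z(170, 27; 2, 2) ≤ (1/2)[170 + √(170² + 4·170·27·26)] = (1/2)[170 + √506260] = 440.7598

Kővári–Sós–Turán: let r_1, ..., r_170 be the row sums and z = Σ r_i the total number of 1s. Each pair of columns can share at most one row with both entries 1 (else a 2×2 all-ones block appears), so Σ_i C(r_i, 2) ≤ C(27, 2) = 351. By convexity Σ_i C(r_i, 2) ≥ 170·C(z/170, 2) = z(z − 170)/(2·170), giving z² − 170z − 170·27·26 ≤ 0 and hence z ≤ (1/2)[170 + √(28900 + 4·119340)] = (1/2)[170 + √506260] ≈ (1/2)(170 + 711.5195) = 440.7598.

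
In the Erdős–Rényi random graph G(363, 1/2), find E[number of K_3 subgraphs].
E[# K_3] = C(363, 3) · (1/2)^C(3, 2) = 7906261 / 2^3 = 988282.625

For each 3-subset S of vertices (there are C(363, 3) = 7906261 such S), let X_S = 1 if S induces a K_3 (all C(3, 2) = 3 edges present). Then P(X_S = 1) = (1/2)^3 = 1/8. By linearity of expectation, E[# K_3] = C(363, 3) · (1/2)^3 = 7906261 / 8 = 988282.625.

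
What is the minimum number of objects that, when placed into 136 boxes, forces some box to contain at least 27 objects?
n = (27 − 1)·136 + 1 = 3537

By the generalised pigeonhole principle, to guarantee some box contains ≥ r objects we need more than (r − 1) · k objects total. Threshold: n = (r − 1) · k + 1. With r = 27 and k = 136: n = 26 · 136 + 1 = 3536 + 1 = 3537. For n = 3536 = 26 · 136, we can put exactly 26 objects in every box, avoiding 27 in any single one — so 3537 is tight.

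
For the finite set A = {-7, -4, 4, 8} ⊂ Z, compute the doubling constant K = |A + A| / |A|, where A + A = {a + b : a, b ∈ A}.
K = |A + A| / |A| = 10/4 = 5/2

Enumerate A + A = {a + b : a, b ∈ A}. With |A| = 4, there are |A|^2 = 16 ordered sum pairs; collecting distinct values, A + A = {-14, -11, -8, -3, 0, 1, 4, 8, 12, 16}, so |A + A| = 10. Thus K = 10/4 = 5/2. For comparison, the minimum possible |A + A| over all 4-element sets is 2·4 − 1 = 7 (so min K = 7/4), attained only by arithmetic progressions.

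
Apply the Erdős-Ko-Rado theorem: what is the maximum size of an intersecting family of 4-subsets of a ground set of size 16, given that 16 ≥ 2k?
max |F| = C(15, 3) = 455

Erdős-Ko-Rado (1961): when n ≥ 2k, max |F| = C(n−1, k−1). The bound is attained by the star {A : i ∈ A} for any fixed i ∈ [n]. Here C(16−1, 4−1) = C(15, 3) = 455.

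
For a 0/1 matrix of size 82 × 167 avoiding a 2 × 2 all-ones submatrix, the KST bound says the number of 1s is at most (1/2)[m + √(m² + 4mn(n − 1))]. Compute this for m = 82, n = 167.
z(82, 167; 2, 2) ≤ (1/2)[82 + √(82² + 4·82·167·166)] = (1/2)[82 + √9099540] = 1549.2722

Kővári–Sós–Turán: let r_1, ..., r_82 be the row sums and z = Σ r_i the total number of 1s. Each pair of columns can share at most one row with both entries 1 (else a 2×2 all-ones block appears), so Σ_i C(r_i, 2) ≤ C(167, 2) = 13861. By convexity Σ_i C(r_i, 2) ≥ 82·C(z/82, 2) = z(z − 82)/(2·82), giving z² − 82z − 82·167·166 ≤ 0 and hence z ≤ (1/2)[82 + √(6724 + 4·2273204)] = (1/2)[82 + √9099540] ≈ (1/2)(82 + 3016.5444) = 1549.2722.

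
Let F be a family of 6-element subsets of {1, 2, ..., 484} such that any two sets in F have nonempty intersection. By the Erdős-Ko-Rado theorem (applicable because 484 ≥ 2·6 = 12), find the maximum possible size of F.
max |F| = C(483, 5) = 214553078376

The Erdős-Ko-Rado theorem states: for n ≥ 2k, an intersecting family of k-subsets of an n-element set has size at most C(n − 1, k − 1), with equality for 'star' families {A ⊆ [n] : |A| = k, i ∈ A} (fix an element i). For n = 484, k = 6: C(483, 5) = 214553078376.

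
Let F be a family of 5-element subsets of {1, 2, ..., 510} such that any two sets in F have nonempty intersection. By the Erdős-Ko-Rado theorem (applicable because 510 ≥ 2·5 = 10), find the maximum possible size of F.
max |F| = C(509, 4) = 2763940751

Erdős-Ko-Rado (1961): when n ≥ 2k, max |F| = C(n−1, k−1). The bound is attained by the star {A : i ∈ A} for any fixed i ∈ [n]. Here C(510−1, 5−1) = C(509, 4) = 2763940751.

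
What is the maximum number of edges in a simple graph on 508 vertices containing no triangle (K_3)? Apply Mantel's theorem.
ex(508, K_3) = ⌊508^2/4⌋ = 64516

Mantel (1907): a triangle-free graph on n vertices has at most ⌊n^2/4⌋ edges, with equality for the complete bipartite graph K_{⌊n/2⌋, ⌈n/2⌉}. For n = 508: ⌊508^2/4⌋ = ⌊258064/4⌋ = 64516. The extremal graph is K_{254, 254}, which has 254·254 = 64516 edges.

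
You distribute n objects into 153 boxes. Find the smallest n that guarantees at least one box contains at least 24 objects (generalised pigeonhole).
n = (24 − 1)·153 + 1 = 3520

By the generalised pigeonhole principle, to guarantee some box contains ≥ r objects we need more than (r − 1) · k objects total. Threshold: n = (r − 1) · k + 1. With r = 24 and k = 153: n = 23 · 153 + 1 = 3519 + 1 = 3520. For n = 3519 = 23 · 153, we can put exactly 23 objects in every box, avoiding 24 in any single one — so 3520 is tight.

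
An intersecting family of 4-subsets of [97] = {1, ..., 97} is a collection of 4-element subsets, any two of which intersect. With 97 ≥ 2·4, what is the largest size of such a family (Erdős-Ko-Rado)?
max |F| = C(96, 3) = 142880

Erdős-Ko-Rado (1961): when n ≥ 2k, max |F| = C(n−1, k−1). The bound is attained by the star {A : i ∈ A} for any fixed i ∈ [n]. Here C(97−1, 4−1) = C(96, 3) = 142880.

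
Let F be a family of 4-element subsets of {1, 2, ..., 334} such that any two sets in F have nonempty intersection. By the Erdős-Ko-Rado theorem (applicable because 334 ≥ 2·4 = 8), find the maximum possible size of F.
max |F| = C(333, 3) = 6099006

The Erdős-Ko-Rado theorem states: for n ≥ 2k, an intersecting family of k-subsets of an n-element set has size at most C(n − 1, k − 1), with equality for 'star' families {A ⊆ [n] : |A| = k, i ∈ A} (fix an element i). For n = 334, k = 4: C(333, 3) = 6099006.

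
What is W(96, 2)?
W(96, 2) = 96 + 1 = 97

A 2-term AP is any pair of integers, so a monochromatic 2-AP exists iff some colour is used at least twice. With 96 colours, the colouring i ↦ i on {1, ..., 96} uses each colour once, avoiding any monochromatic pair, so W(96, 2) > 96. For {1, ..., 97}, pigeonhole forces two integers of the same colour, which form a monochromatic 2-AP. Hence W(96, 2) = 97.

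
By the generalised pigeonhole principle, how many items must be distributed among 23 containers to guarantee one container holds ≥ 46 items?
n = (46 − 1)·23 + 1 = 1036

By the generalised pigeonhole principle, to guarantee some box contains ≥ r objects we need more than (r − 1) · k objects total. Threshold: n = (r − 1) · k + 1. With r = 46 and k = 23: n = 45 · 23 + 1 = 1035 + 1 = 1036. For n = 1035 = 45 · 23, we can put exactly 45 objects in every box, avoiding 46 in any single one — so 1036 is tight.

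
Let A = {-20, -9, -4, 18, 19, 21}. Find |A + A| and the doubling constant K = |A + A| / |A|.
K = |A + A| / |A| = 21/6 = 7/2

Enumerate A + A = {a + b : a, b ∈ A}. With |A| = 6, there are |A|^2 = 36 ordered sum pairs; collecting distinct values, A + A = {-40, -29, -24, -18, -13, -8, -2, -1, 1, 9, 10, 12, 14, 15, 17, 36, 37, 38, 39, 40, 42}, so |A + A| = 21. Thus K = 21/6 = 7/2. For comparison, the minimum possible |A + A| over all 6-element sets is 2·6 − 1 = 11 (so min K = 11/6), attained only by arithmetic progressions.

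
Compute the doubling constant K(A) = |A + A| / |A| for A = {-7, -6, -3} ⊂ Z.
K = |A + A| / |A| = 6/3 = 2

Enumerate A + A = {a + b : a, b ∈ A}. With |A| = 3, there are |A|^2 = 9 ordered sum pairs; collecting distinct values, A + A = {-14, -13, -12, -10, -9, -6}, so |A + A| = 6. Thus K = 6/3 = 2. For comparison, the minimum possible |A + A| over all 3-element sets is 2·3 − 1 = 5 (so min K = 5/3), attained only by arithmetic progressions.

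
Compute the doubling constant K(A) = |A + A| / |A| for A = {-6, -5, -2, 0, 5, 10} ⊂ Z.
K = |A + A| / |A| = 18/6 = 3

Enumerate A + A = {a + b : a, b ∈ A}. With |A| = 6, there are |A|^2 = 36 ordered sum pairs; collecting distinct values, A + A = {-12, -11, -10, -8, -7, -6, -5, -4, -2, -1, 0, 3, 4, 5, 8, 10, 15, 20}, so |A + A| = 18. Thus K = 18/6 = 3. For comparison, the minimum possible |A + A| over all 6-element sets is 2·6 − 1 = 11 (so min K = 11/6), attained only by arithmetic progressions.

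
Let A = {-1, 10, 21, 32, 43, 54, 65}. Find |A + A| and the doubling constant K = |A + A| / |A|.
K = |A + A| / |A| = 13/7

Enumerate A + A = {a + b : a, b ∈ A}. With |A| = 7, there are |A|^2 = 49 ordered sum pairs; collecting distinct values, A + A = {-2, 9, 20, 31, 42, 53, 64, 75, 86, 97, 108, 119, 130}, so |A + A| = 13. Thus K = 13/7. Here |A + A| = 2|A| − 1 = 13, the minimum possible — so K = 13/7 is minimal, which holds iff A is an arithmetic progression.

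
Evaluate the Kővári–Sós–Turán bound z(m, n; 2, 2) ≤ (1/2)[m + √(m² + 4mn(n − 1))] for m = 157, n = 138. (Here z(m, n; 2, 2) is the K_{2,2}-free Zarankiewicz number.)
z(157, 138; 2, 2) ≤ (1/2)[157 + √(157² + 4·157·138·137)] = (1/2)[157 + √11897617] = 1803.1461

Kővári–Sós–Turán: let r_1, ..., r_157 be the row sums and z = Σ r_i the total number of 1s. Each pair of columns can share at most one row with both entries 1 (else a 2×2 all-ones block appears), so Σ_i C(r_i, 2) ≤ C(138, 2) = 9453. By convexity Σ_i C(r_i, 2) ≥ 157·C(z/157, 2) = z(z − 157)/(2·157), giving z² − 157z − 157·138·137 ≤ 0 and hence z ≤ (1/2)[157 + √(24649 + 4·2968242)] = (1/2)[157 + √11897617] ≈ (1/2)(157 + 3449.2922) = 1803.1461.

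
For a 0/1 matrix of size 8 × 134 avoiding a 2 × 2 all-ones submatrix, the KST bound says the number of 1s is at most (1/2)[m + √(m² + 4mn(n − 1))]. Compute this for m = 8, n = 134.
z(8, 134; 2, 2) ≤ (1/2)[8 + √(8² + 4·8·134·133)] = (1/2)[8 + √570368] = 381.6136

Kővári–Sós–Turán: let r_1, ..., r_8 be the row sums and z = Σ r_i the total number of 1s. Each pair of columns can share at most one row with both entries 1 (else a 2×2 all-ones block appears), so Σ_i C(r_i, 2) ≤ C(134, 2) = 8911. By convexity Σ_i C(r_i, 2) ≥ 8·C(z/8, 2) = z(z − 8)/(2·8), giving z² − 8z − 8·134·133 ≤ 0 and hence z ≤ (1/2)[8 + √(64 + 4·142576)] = (1/2)[8 + √570368] ≈ (1/2)(8 + 755.2271) = 381.6136.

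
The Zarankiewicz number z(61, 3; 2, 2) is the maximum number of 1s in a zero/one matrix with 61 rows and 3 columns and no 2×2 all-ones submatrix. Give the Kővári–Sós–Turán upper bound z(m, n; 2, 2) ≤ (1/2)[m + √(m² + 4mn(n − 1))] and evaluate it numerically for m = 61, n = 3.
z(61, 3; 2, 2) ≤ (1/2)[61 + √(61² + 4·61·3·2)] = (1/2)[61 + √5185] = 66.5035

Kővári–Sós–Turán: let r_1, ..., r_61 be the row sums and z = Σ r_i the total number of 1s. Each pair of columns can share at most one row with both entries 1 (else a 2×2 all-ones block appears), so Σ_i C(r_i, 2) ≤ C(3, 2) = 3. By convexity Σ_i C(r_i, 2) ≥ 61·C(z/61, 2) = z(z − 61)/(2·61), giving z² − 61z − 61·3·2 ≤ 0 and hence z ≤ (1/2)[61 + √(3721 + 4·366)] = (1/2)[61 + √5185] ≈ (1/2)(61 + 72.0069) = 66.5035.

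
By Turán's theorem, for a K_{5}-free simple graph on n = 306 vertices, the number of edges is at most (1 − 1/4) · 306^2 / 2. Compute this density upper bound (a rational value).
Turán density bound = (3/4) · 306^2/2 = 70227/2 ≈ 35113.5

Turán's theorem: ex(n, K_{r+1}) is achieved by the complete r-partite Turán graph T(n, r) with parts as balanced as possible, and is at most (1 − 1/r) · n^2/2. For r = 4, n = 306: the density bound is (3/4) · 93636/2 = 70227/2 ≈ 35113.5. The integer-valued extremum is e(T(306, 4)) = 35113, which is strictly less than the density bound 70227/2 since 4 ∤ 306 (the parts of T(306, 4) cannot all be equal).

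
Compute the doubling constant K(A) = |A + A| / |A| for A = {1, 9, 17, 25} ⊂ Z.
K = |A + A| / |A| = 7/4

Enumerate A + A = {a + b : a, b ∈ A}. With |A| = 4, there are |A|^2 = 16 ordered sum pairs; collecting distinct values, A + A = {2, 10, 18, 26, 34, 42, 50}, so |A + A| = 7. Thus K = 7/4. Here |A + A| = 2|A| − 1 = 7, the minimum possible — so K = 7/4 is minimal, which holds iff A is an arithmetic progression.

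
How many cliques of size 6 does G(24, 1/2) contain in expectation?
E[# K_6] = C(24, 6) · (1/2)^C(6, 2) = 134596 / 2^15 = 33649/8192 ≈ 4.107544

For each 6-subset S of vertices (there are C(24, 6) = 134596 such S), let X_S = 1 if S induces a K_6 (all C(6, 2) = 15 edges present). Then P(X_S = 1) = (1/2)^15 = 1/32768. By linearity of expectation, E[# K_6] = C(24, 6) · (1/2)^15 = 134596 / 32768 = 33649/8192 ≈ 4.107544.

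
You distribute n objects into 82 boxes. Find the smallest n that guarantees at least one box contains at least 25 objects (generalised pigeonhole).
n = (25 − 1)·82 + 1 = 1969

By the generalised pigeonhole principle, to guarantee some box contains ≥ r objects we need more than (r − 1) · k objects total. Threshold: n = (r − 1) · k + 1. With r = 25 and k = 82: n = 24 · 82 + 1 = 1968 + 1 = 1969. For n = 1968 = 24 · 82, we can put exactly 24 objects in every box, avoiding 25 in any single one — so 1969 is tight.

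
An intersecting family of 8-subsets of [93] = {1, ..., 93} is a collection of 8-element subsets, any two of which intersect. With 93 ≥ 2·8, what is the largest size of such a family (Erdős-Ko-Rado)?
max |F| = C(92, 7) = 8760554088

Erdős-Ko-Rado (1961): when n ≥ 2k, max |F| = C(n−1, k−1). The bound is attained by the star {A : i ∈ A} for any fixed i ∈ [n]. Here C(93−1, 8−1) = C(92, 7) = 8760554088.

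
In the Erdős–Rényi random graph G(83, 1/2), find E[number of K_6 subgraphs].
E[# K_6] = C(83, 6) · (1/2)^C(6, 2) = 377447148 / 2^15 = 94361787/8192 ≈ 11518.772827

For each 6-subset S of vertices (there are C(83, 6) = 377447148 such S), let X_S = 1 if S induces a K_6 (all C(6, 2) = 15 edges present). Then P(X_S = 1) = (1/2)^15 = 1/32768. By linearity of expectation, E[# K_6] = C(83, 6) · (1/2)^15 = 377447148 / 32768 = 94361787/8192 ≈ 11518.772827.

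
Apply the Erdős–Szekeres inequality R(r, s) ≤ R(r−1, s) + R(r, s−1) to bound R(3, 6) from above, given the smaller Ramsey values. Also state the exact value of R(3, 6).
R(3, 6) ≤ R(2, 6) + R(3, 5) = 6 + 14 = 20; exact value R(3, 6) = 18.

The Erdős–Szekeres recurrence R(r, s) ≤ R(r−1, s) + R(r, s−1) applied to (r, s) = (3, 6) gives
  R(3, 6) ≤ R(2, 6) + R(3, 5) = 6 + 14 = 20.
(Recall R(2, k) = k and R is symmetric.) The recurrence is not tight here (it gives 20, but the exact value is R(3, 6) = 18); the tight upper bound requires a sharper argument than the simple recurrence, combined with a lower-bound construction on K_{17}.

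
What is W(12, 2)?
W(12, 2) = 12 + 1 = 13

A 2-term AP is any pair of integers, so a monochromatic 2-AP exists iff some colour is used at least twice. With 12 colours, the colouring i ↦ i on {1, ..., 12} uses each colour once, avoiding any monochromatic pair, so W(12, 2) > 12. For {1, ..., 13}, pigeonhole forces two integers of the same colour, which form a monochromatic 2-AP. Hence W(12, 2) = 13.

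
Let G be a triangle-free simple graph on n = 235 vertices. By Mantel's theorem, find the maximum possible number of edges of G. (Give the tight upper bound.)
ex(235, K_3) = ⌊235^2/4⌋ = 13806

Mantel (1907): a triangle-free graph on n vertices has at most ⌊n^2/4⌋ edges, with equality for the complete bipartite graph K_{⌊n/2⌋, ⌈n/2⌉}. For n = 235: ⌊235^2/4⌋ = ⌊55225/4⌋ = 13806. The extremal graph is K_{117, 118}, which has 117·118 = 13806 edges.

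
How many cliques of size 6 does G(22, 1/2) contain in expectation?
E[# K_6] = C(22, 6) · (1/2)^C(6, 2) = 74613 / 2^15 ≈ 2.277008

For each 6-subset S of vertices (there are C(22, 6) = 74613 such S), let X_S = 1 if S induces a K_6 (all C(6, 2) = 15 edges present). Then P(X_S = 1) = (1/2)^15 = 1/32768. By linearity of expectation, E[# K_6] = C(22, 6) · (1/2)^15 = 74613 / 32768 ≈ 2.277008.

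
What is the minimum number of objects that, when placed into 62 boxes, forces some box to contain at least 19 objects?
n = (19 − 1)·62 + 1 = 1117

By the generalised pigeonhole principle, to guarantee some box contains ≥ r objects we need more than (r − 1) · k objects total. Threshold: n = (r − 1) · k + 1. With r = 19 and k = 62: n = 18 · 62 + 1 = 1116 + 1 = 1117. For n = 1116 = 18 · 62, we can put exactly 18 objects in every box, avoiding 19 in any single one — so 1117 is tight.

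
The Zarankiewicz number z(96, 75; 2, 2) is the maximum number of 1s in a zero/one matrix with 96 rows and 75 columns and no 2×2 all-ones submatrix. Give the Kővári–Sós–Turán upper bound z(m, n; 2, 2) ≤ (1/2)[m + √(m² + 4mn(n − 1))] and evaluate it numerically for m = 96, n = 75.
z(96, 75; 2, 2) ≤ (1/2)[96 + √(96² + 4·96·75·74)] = (1/2)[96 + √2140416] = 779.508

Kővári–Sós–Turán: let r_1, ..., r_96 be the row sums and z = Σ r_i the total number of 1s. Each pair of columns can share at most one row with both entries 1 (else a 2×2 all-ones block appears), so Σ_i C(r_i, 2) ≤ C(75, 2) = 2775. By convexity Σ_i C(r_i, 2) ≥ 96·C(z/96, 2) = z(z − 96)/(2·96), giving z² − 96z − 96·75·74 ≤ 0 and hence z ≤ (1/2)[96 + √(9216 + 4·532800)] = (1/2)[96 + √2140416] ≈ (1/2)(96 + 1463.0161) = 779.508.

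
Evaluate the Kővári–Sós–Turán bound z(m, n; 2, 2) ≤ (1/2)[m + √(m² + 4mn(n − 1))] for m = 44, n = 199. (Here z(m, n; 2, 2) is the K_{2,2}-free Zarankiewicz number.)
z(44, 199; 2, 2) ≤ (1/2)[44 + √(44² + 4·44·199·198)] = (1/2)[44 + √6936688] = 1338.8796

Kővári–Sós–Turán: let r_1, ..., r_44 be the row sums and z = Σ r_i the total number of 1s. Each pair of columns can share at most one row with both entries 1 (else a 2×2 all-ones block appears), so Σ_i C(r_i, 2) ≤ C(199, 2) = 19701. By convexity Σ_i C(r_i, 2) ≥ 44·C(z/44, 2) = z(z − 44)/(2·44), giving z² − 44z − 44·199·198 ≤ 0 and hence z ≤ (1/2)[44 + √(1936 + 4·1733688)] = (1/2)[44 + √6936688] ≈ (1/2)(44 + 2633.7593) = 1338.8796.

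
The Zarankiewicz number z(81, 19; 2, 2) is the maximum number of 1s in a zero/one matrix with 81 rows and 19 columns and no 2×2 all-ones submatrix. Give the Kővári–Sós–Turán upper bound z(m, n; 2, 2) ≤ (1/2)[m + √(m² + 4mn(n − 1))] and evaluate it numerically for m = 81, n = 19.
z(81, 19; 2, 2) ≤ (1/2)[81 + √(81² + 4·81·19·18)] = (1/2)[81 + √117369] = 211.7958

Kővári–Sós–Turán: let r_1, ..., r_81 be the row sums and z = Σ r_i the total number of 1s. Each pair of columns can share at most one row with both entries 1 (else a 2×2 all-ones block appears), so Σ_i C(r_i, 2) ≤ C(19, 2) = 171. By convexity Σ_i C(r_i, 2) ≥ 81·C(z/81, 2) = z(z − 81)/(2·81), giving z² − 81z − 81·19·18 ≤ 0 and hence z ≤ (1/2)[81 + √(6561 + 4·27702)] = (1/2)[81 + √117369] ≈ (1/2)(81 + 342.5916) = 211.7958.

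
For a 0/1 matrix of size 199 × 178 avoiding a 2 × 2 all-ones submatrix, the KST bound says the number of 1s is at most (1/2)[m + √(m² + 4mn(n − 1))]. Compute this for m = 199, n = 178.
z(199, 178; 2, 2) ≤ (1/2)[199 + √(199² + 4·199·178·177)] = (1/2)[199 + √25118377] = 2605.4119

Kővári–Sós–Turán: let r_1, ..., r_199 be the row sums and z = Σ r_i the total number of 1s. Each pair of columns can share at most one row with both entries 1 (else a 2×2 all-ones block appears), so Σ_i C(r_i, 2) ≤ C(178, 2) = 15753. By convexity Σ_i C(r_i, 2) ≥ 199·C(z/199, 2) = z(z − 199)/(2·199), giving z² − 199z − 199·178·177 ≤ 0 and hence z ≤ (1/2)[199 + √(39601 + 4·6269694)] = (1/2)[199 + √25118377] ≈ (1/2)(199 + 5011.8237) = 2605.4119.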